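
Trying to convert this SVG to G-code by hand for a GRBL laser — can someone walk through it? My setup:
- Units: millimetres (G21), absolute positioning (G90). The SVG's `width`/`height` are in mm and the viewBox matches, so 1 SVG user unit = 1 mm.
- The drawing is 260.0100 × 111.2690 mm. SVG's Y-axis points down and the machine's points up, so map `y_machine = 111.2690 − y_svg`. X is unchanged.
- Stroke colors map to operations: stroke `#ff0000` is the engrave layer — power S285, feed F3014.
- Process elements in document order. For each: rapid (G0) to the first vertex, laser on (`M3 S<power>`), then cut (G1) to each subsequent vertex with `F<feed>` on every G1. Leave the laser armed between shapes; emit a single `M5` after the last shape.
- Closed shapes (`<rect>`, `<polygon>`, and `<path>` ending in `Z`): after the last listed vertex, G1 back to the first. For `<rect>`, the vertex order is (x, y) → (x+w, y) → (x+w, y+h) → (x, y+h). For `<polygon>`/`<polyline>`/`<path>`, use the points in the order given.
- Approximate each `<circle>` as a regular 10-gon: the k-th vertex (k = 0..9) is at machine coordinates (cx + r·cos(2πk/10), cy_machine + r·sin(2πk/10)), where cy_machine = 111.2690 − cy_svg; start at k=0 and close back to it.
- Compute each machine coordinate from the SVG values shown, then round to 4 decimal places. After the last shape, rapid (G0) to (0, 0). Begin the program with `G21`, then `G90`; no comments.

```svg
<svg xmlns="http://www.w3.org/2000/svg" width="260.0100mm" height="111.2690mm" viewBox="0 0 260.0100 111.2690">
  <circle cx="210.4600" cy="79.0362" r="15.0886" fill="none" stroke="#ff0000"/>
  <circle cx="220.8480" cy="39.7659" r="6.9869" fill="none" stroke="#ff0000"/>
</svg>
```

1 u = 1 mm; y_m = 111.2690 − y.

[1] `<circle>` circle, #ff0000→engrave S285 F3014: (225.5486,32.2328) → (222.6669,41.1017) → (215.1226,46.5829) → (205.7974,46.5829) → (198.2531,41.1017) → (195.3714,32.2328) → (198.2531,23.3639) → (205.7974,17.8827) → (215.1226,17.8827) → (222.6669,23.3639) → (225.5486,32.2328) (closed)

[2] `<circle>` circle, #ff0000→engrave S285 F3014: (227.8349,71.5031) → (226.5005,75.6099) → (223.0071,78.1480) → (218.6889,78.1480) → (215.1955,75.6099) → (213.8611,71.5031) → (215.1955,67.3963) → (218.6889,64.8582) → (223.0071,64.8582) → (226.5005,67.3963) → (227.8349,71.5031) (closed)

G21
G90
G0 X225.5486 Y32.2328
M3 S285
G1 X222.6669 Y41.1017 F3014
G1 X215.1226 Y46.5829 F3014
G1 X205.7974 Y46.5829 F3014
G1 X198.2531 Y41.1017 F3014
G1 X195.3714 Y32.2328 F3014
G1 X198.2531 Y23.3639 F3014
G1 X205.7974 Y17.8827 F3014
G1 X215.1226 Y17.8827 F3014
G1 X222.6669 Y23.3639 F3014
G1 X225.5486 Y32.2328 F3014
G0 X227.8349 Y71.5031
M3 S285
G1 X226.5005 Y75.6099 F3014
G1 X223.0071 Y78.1480 F3014
G1 X218.6889 Y78.1480 F3014
G1 X215.1955 Y75.6099 F3014
G1 X213.8611 Y71.5031 F3014
G1 X215.1955 Y67.3963 F3014
G1 X218.6889 Y64.8582 F3014
G1 X223.0071 Y64.8582 F3014
G1 X226.5005 Y67.3963 F3014
G1 X227.8349 Y71.5031 F3014
M5
G0 X0.0000 Y0.0000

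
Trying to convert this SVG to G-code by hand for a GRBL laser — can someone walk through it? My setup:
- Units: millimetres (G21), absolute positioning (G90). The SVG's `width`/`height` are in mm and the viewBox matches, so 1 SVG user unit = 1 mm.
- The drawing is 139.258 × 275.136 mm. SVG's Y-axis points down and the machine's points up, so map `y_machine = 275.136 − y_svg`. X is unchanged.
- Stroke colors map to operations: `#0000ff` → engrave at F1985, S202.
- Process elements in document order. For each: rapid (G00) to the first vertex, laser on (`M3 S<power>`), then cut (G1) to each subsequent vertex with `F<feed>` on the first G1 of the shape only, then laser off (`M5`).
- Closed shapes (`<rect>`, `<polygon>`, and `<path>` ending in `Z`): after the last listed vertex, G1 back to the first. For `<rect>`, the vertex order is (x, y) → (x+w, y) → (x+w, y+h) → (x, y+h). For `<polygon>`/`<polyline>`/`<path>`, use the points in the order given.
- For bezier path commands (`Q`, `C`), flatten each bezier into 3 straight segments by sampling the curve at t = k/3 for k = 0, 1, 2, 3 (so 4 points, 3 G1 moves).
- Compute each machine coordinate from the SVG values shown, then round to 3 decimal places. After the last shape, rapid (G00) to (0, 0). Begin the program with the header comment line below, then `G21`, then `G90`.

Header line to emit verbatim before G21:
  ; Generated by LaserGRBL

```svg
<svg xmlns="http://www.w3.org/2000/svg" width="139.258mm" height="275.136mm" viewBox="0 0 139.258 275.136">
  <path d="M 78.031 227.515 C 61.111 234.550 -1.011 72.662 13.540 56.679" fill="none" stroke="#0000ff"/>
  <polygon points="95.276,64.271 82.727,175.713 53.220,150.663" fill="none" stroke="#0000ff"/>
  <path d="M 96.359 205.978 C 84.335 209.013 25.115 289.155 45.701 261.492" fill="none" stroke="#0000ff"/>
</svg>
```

; Generated by LaserGRBL
G21
G90
G00 X78.031 Y47.621
M3 S202
G1 X50.558 Y85.233 F1985
G1 X20.033 Y165.499
G1 X13.540 Y218.457
M5
G00 X95.276 Y210.865
M3 S202
G1 X82.727 Y99.423 F1985
G1 X53.220 Y124.473
G1 X95.276 Y210.865
M5
G00 X96.359 Y69.158
M3 S202
G1 X73.307 Y47.269 F1985
G1 X47.013 Y15.067
G1 X45.701 Y13.644
M5
G00 X0.000 Y0.000

1 u = 1 mm; y_m = 275.136 − y.

[1] `<path>` cubic bezier, #0000ff→engrave S202 F1985: (78.031,47.621) → (50.558,85.233) → (20.033,165.499) → (13.540,218.457)

[2] `<polygon>` closed polygon, #0000ff→engrave S202 F1985: (95.276,210.865) → (82.727,99.423) → (53.220,124.473) → (95.276,210.865) (closed)

[3] `<path>` cubic bezier, #0000ff→engrave S202 F1985: (96.359,69.158) → (73.307,47.269) → (47.013,15.067) → (45.701,13.644)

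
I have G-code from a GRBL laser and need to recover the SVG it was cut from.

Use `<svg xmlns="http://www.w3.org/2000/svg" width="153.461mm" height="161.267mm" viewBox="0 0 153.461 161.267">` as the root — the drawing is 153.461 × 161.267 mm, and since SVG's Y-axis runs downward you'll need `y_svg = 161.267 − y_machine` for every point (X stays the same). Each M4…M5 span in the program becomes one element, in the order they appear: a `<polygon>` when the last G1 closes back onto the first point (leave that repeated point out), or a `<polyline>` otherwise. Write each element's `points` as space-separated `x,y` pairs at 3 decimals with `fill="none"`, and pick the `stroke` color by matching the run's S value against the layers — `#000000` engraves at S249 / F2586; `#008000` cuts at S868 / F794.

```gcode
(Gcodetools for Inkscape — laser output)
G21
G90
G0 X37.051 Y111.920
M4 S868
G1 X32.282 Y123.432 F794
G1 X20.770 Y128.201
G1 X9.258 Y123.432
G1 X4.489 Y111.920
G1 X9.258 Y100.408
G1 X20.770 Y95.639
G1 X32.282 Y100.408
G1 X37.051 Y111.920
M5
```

<svg xmlns="http://www.w3.org/2000/svg" width="153.461mm" height="161.267mm" viewBox="0 0 153.461 161.267">
  <polygon points="37.051,49.347 32.282,37.835 20.770,33.066 9.258,37.835 4.489,49.347 9.258,60.859 20.770,65.628 32.282,60.859" fill="none" stroke="#008000"/>
</svg>

Each laser-on run becomes one SVG element. Flip Y back into SVG space with y_svg = 161.267 − y_machine. Every run uses S868, so all elements get stroke `#008000` (cut).

Run 1: The run returns to its start, so emit a `<polygon>` with points (Y-flipped): 37.051,49.347 32.282,37.835 20.770,33.066 9.258,37.835 4.489,49.347 9.258,60.859 20.770,65.628 32.282,60.859.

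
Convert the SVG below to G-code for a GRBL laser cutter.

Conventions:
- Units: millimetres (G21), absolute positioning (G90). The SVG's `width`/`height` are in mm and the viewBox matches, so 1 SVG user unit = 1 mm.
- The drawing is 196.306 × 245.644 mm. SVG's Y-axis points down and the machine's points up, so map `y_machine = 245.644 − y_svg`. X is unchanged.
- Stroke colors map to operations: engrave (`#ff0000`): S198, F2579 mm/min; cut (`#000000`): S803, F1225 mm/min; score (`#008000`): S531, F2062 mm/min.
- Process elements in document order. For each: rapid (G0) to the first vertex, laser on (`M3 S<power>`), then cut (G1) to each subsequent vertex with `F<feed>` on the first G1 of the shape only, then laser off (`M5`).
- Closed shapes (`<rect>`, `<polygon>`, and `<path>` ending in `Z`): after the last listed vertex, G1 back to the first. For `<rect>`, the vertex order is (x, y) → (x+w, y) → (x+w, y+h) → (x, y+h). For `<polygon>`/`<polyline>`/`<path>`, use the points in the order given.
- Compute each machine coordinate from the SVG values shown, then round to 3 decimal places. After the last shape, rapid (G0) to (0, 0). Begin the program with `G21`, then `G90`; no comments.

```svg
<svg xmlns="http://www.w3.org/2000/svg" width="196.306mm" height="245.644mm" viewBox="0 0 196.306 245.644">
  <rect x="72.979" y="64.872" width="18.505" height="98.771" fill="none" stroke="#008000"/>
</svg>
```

Since the viewBox matches the mm dimensions, user units are millimetres directly. The only transform is the Y-flip y_m = 245.644 − y_svg.

Shape 1 is a rectangle drawn with `<rect>`. Its stroke #008000 means score at S531, F2062. After flipping Y the toolpath is (72.979,180.772) → (91.484,180.772) → (91.484,82.001) → (72.979,82.001) → (72.979,180.772), returning to the start.

G21
G90
G0 X72.979 Y180.772
M3 S531
G1 X91.484 Y180.772 F2062
G1 X91.484 Y82.001
G1 X72.979 Y82.001
G1 X72.979 Y180.772
M5
G0 X0.000 Y0.000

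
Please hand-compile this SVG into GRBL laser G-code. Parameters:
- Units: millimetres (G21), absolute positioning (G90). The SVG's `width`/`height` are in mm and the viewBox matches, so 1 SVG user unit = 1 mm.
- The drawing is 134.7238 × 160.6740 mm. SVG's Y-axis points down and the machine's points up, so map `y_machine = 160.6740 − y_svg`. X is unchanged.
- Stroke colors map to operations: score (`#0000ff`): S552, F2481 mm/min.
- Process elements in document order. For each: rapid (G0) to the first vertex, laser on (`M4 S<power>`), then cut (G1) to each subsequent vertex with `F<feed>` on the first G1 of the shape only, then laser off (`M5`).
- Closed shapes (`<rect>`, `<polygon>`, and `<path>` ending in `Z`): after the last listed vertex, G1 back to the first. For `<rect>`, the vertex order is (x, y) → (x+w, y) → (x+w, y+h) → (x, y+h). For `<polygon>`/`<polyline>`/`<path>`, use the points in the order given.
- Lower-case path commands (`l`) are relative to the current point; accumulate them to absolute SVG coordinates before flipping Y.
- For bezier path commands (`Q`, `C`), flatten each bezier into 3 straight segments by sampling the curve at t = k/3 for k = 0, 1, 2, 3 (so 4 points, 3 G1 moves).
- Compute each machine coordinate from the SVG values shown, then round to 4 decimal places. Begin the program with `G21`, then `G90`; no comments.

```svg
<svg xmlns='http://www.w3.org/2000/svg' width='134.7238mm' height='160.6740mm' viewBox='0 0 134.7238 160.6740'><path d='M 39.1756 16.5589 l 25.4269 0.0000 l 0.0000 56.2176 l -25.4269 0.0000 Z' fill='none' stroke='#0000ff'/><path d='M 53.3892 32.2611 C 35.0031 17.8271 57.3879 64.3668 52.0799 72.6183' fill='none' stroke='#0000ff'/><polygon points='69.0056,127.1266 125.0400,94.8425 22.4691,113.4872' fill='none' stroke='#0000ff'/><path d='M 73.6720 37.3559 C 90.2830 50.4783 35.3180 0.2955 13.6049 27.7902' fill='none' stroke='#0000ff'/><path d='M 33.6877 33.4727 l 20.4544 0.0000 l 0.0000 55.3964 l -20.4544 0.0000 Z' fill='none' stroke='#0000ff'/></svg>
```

1 u = 1 mm; y_m = 160.6740 − y.

[1] `<path>` rectangle, #0000ff→score S552 F2481: (39.1756,144.1151) → (64.6025,144.1151) → (64.6025,87.8975) → (39.1756,87.8975) → (39.1756,144.1151) (closed)

[2] `<path>` cubic bezier, #0000ff→score S552 F2481: (53.3892,128.4129) → (46.0577,126.1987) → (50.6927,105.3936) → (52.0799,88.0557)

[3] `<polygon>` closed polygon, #0000ff→score S552 F2481: (69.0056,33.5474) → (125.0400,65.8315) → (22.4691,47.1868) → (69.0056,33.5474) (closed)

[4] `<path>` cubic bezier, #0000ff→score S552 F2481: (73.6720,123.3181) → (70.3068,126.0759) → (42.5195,139.7076) → (13.6049,132.8838)

[5] `<path>` rectangle, #0000ff→score S552 F2481: (33.6877,127.2013) → (54.1421,127.2013) → (54.1421,71.8049) → (33.6877,71.8049) → (33.6877,127.2013) (closed)

G21
G90
G0 X39.1756 Y144.1151
M4 S552
G1 X64.6025 Y144.1151 F2481
G1 X64.6025 Y87.8975
G1 X39.1756 Y87.8975
G1 X39.1756 Y144.1151
M5
G0 X53.3892 Y128.4129
M4 S552
G1 X46.0577 Y126.1987 F2481
G1 X50.6927 Y105.3936
G1 X52.0799 Y88.0557
M5
G0 X69.0056 Y33.5474
M4 S552
G1 X125.0400 Y65.8315 F2481
G1 X22.4691 Y47.1868
G1 X69.0056 Y33.5474
M5
G0 X73.6720 Y123.3181
M4 S552
G1 X70.3068 Y126.0759 F2481
G1 X42.5195 Y139.7076
G1 X13.6049 Y132.8838
M5
G0 X33.6877 Y127.2013
M4 S552
G1 X54.1421 Y127.2013 F2481
G1 X54.1421 Y71.8049
G1 X33.6877 Y71.8049
G1 X33.6877 Y127.2013
M5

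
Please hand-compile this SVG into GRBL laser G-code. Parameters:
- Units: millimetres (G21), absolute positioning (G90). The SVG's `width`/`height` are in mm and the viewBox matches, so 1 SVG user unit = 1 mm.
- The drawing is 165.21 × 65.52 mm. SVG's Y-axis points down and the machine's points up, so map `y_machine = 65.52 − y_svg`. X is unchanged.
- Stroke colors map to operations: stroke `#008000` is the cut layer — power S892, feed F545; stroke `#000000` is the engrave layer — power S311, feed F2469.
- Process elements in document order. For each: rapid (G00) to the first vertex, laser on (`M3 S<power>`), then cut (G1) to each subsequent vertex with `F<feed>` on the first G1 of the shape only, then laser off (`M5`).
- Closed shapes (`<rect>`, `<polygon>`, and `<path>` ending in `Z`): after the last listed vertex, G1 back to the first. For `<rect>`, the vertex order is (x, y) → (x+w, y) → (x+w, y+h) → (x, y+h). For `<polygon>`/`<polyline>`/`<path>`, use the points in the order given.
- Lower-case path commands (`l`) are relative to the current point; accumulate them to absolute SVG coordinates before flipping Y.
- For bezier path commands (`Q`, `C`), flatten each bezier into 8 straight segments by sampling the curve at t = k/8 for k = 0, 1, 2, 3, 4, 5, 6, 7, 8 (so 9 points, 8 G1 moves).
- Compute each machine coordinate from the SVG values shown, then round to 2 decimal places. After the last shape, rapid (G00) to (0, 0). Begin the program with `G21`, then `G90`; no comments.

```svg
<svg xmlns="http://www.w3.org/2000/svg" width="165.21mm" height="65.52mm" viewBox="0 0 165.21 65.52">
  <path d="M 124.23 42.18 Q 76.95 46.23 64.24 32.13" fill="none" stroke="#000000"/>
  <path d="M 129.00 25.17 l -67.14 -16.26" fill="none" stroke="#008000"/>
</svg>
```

Since the viewBox matches the mm dimensions, user units are millimetres directly. The only transform is the Y-flip y_m = 65.52 − y_svg.

Shape 1 is a quadratic bezier drawn with `<path>`. Its stroke #000000 means engrave at S311, F2469. After flipping Y the toolpath is (124.23,23.34) → (112.95,22.61) → (102.75,22.45) → (93.63,22.85) → (85.59,23.83) → (78.63,25.37) → (72.76,27.47) → (67.96,30.15) → (64.24,33.39).

Shape 2 is a line segment drawn with `<path>`. Its stroke #008000 means cut at S892, F545. After flipping Y the toolpath is (129.00,40.35) → (61.86,56.61).

G21
G90
G00 X124.23 Y23.34
M3 S311
G1 X112.95 Y22.61 F2469
G1 X102.75 Y22.45
G1 X93.63 Y22.85
G1 X85.59 Y23.83
G1 X78.63 Y25.37
G1 X72.76 Y27.47
G1 X67.96 Y30.15
G1 X64.24 Y33.39
M5
G00 X129.00 Y40.35
M3 S892
G1 X61.86 Y56.61 F545
M5
G00 X0.00 Y0.00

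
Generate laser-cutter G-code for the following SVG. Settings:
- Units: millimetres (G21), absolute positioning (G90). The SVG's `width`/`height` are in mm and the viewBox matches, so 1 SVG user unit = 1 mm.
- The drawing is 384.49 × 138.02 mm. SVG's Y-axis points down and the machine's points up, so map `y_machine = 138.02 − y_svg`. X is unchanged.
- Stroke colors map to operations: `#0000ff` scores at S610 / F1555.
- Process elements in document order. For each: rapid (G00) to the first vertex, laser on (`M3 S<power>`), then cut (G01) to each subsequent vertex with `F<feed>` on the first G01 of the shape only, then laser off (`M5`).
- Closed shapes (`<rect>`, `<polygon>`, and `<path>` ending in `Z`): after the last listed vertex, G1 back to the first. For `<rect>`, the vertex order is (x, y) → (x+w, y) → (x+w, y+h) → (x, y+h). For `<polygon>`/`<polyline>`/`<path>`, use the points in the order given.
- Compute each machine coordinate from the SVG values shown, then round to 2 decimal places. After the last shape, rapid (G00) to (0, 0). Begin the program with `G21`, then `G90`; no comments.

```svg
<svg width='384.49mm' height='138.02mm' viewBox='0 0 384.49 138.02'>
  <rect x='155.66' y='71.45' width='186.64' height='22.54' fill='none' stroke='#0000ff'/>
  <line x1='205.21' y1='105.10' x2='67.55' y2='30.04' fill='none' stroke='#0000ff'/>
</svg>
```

G21
G90
G00 X155.66 Y66.57
M3 S610
G01 X342.30 Y66.57 F1555
G01 X342.30 Y44.03
G01 X155.66 Y44.03
G01 X155.66 Y66.57
M5
G00 X205.21 Y32.92
M3 S610
G01 X67.55 Y107.98 F1555
M5
G00 X0.00 Y0.00

1 u = 1 mm; y_m = 138.02 − y.

[1] `<rect>` rectangle, #0000ff→score S610 F1555: (155.66,66.57) → (342.30,66.57) → (342.30,44.03) → (155.66,44.03) → (155.66,66.57) (closed)

[2] `<line>` line segment, #0000ff→score S610 F1555: (205.21,32.92) → (67.55,107.98)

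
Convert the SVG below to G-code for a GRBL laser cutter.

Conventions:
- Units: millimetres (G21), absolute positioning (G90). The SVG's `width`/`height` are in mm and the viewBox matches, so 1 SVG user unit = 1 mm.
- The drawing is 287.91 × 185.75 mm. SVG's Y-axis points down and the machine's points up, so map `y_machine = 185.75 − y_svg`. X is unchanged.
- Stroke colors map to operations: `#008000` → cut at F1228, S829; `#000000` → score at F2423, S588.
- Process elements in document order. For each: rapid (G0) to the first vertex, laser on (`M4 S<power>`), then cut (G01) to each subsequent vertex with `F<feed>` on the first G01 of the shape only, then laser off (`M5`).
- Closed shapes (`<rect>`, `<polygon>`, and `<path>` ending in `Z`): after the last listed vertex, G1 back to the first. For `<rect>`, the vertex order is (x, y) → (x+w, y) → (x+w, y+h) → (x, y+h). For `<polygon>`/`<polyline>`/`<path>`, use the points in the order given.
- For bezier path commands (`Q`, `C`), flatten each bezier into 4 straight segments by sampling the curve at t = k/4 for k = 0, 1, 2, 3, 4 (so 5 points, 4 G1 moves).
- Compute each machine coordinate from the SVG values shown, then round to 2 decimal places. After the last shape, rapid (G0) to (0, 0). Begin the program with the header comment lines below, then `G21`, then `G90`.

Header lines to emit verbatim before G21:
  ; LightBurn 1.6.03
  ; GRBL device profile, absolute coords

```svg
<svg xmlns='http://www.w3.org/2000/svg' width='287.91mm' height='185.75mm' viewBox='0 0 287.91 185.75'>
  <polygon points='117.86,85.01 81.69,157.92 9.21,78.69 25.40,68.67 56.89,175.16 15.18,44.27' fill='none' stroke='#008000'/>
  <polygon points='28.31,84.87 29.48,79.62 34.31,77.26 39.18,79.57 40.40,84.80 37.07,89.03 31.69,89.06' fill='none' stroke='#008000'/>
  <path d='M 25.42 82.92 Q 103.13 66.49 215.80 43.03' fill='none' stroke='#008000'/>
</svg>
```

; LightBurn 1.6.03
; GRBL device profile, absolute coords
G21
G90
G0 X117.86 Y100.74
M4 S829
G01 X81.69 Y27.83 F1228
G01 X9.21 Y107.06
G01 X25.40 Y117.08
G01 X56.89 Y10.59
G01 X15.18 Y141.48
G01 X117.86 Y100.74
M5
G0 X28.31 Y100.88
M4 S829
G01 X29.48 Y106.13 F1228
G01 X34.31 Y108.49
G01 X39.18 Y106.18
G01 X40.40 Y100.95
G01 X37.07 Y96.72
G01 X31.69 Y96.69
G01 X28.31 Y100.88
M5
G0 X25.42 Y102.83
M4 S829
G01 X66.46 Y111.48 F1228
G01 X111.87 Y121.02
G01 X161.65 Y131.43
G01 X215.80 Y142.72
M5
G0 X0.00 Y0.00

1 u = 1 mm; y_m = 185.75 − y.

[1] `<polygon>` closed polygon, #008000→cut S829 F1228: (117.86,100.74) → (81.69,27.83) → (9.21,107.06) → (25.40,117.08) → (56.89,10.59) → (15.18,141.48) → (117.86,100.74) (closed)

[2] `<polygon>` regular polygon, #008000→cut S829 F1228: (28.31,100.88) → (29.48,106.13) → (34.31,108.49) → (39.18,106.18) → (40.40,100.95) → (37.07,96.72) → (31.69,96.69) → (28.31,100.88) (closed)

[3] `<path>` quadratic bezier, #008000→cut S829 F1228: (25.42,102.83) → (66.46,111.48) → (111.87,121.02) → (161.65,131.43) → (215.80,142.72)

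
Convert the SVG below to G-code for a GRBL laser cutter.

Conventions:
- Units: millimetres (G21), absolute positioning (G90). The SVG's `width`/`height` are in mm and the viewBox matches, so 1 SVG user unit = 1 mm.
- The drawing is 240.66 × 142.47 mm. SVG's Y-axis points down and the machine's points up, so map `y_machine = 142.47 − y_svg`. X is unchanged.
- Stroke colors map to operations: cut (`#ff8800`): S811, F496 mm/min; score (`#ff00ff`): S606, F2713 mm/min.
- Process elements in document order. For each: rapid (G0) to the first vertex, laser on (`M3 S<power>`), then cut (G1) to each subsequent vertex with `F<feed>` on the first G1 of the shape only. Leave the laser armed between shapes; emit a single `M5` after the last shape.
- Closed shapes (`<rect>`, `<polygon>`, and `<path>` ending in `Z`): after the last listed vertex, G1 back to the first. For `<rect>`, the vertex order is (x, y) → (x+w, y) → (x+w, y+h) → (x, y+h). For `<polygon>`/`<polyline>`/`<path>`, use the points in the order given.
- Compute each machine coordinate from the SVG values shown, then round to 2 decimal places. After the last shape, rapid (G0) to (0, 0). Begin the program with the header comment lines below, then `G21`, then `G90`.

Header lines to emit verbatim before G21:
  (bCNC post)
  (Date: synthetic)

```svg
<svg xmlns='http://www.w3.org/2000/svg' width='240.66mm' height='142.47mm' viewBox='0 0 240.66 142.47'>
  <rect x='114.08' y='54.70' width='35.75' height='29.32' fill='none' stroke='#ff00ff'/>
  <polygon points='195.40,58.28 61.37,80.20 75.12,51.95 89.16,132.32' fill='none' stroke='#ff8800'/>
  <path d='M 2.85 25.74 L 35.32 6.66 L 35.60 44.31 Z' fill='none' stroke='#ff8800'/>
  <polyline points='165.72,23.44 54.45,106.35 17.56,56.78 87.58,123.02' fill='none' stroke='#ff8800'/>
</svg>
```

1 u = 1 mm; y_m = 142.47 − y.

[1] `<rect>` rectangle, #ff00ff→score S606 F2713: (114.08,87.77) → (149.83,87.77) → (149.83,58.45) → (114.08,58.45) → (114.08,87.77) (closed)

[2] `<polygon>` closed polygon, #ff8800→cut S811 F496: (195.40,84.19) → (61.37,62.27) → (75.12,90.52) → (89.16,10.15) → (195.40,84.19) (closed)

[3] `<path>` regular polygon, #ff8800→cut S811 F496: (2.85,116.73) → (35.32,135.81) → (35.60,98.16) → (2.85,116.73) (closed)

[4] `<polyline>` open polyline, #ff8800→cut S811 F496: (165.72,119.03) → (54.45,36.12) → (17.56,85.69) → (87.58,19.45)

(bCNC post)
(Date: synthetic)
G21
G90
G0 X114.08 Y87.77
M3 S606
G1 X149.83 Y87.77 F2713
G1 X149.83 Y58.45
G1 X114.08 Y58.45
G1 X114.08 Y87.77
G0 X195.40 Y84.19
M3 S811
G1 X61.37 Y62.27 F496
G1 X75.12 Y90.52
G1 X89.16 Y10.15
G1 X195.40 Y84.19
G0 X2.85 Y116.73
M3 S811
G1 X35.32 Y135.81 F496
G1 X35.60 Y98.16
G1 X2.85 Y116.73
G0 X165.72 Y119.03
M3 S811
G1 X54.45 Y36.12 F496
G1 X17.56 Y85.69
G1 X87.58 Y19.45
M5
G0 X0.00 Y0.00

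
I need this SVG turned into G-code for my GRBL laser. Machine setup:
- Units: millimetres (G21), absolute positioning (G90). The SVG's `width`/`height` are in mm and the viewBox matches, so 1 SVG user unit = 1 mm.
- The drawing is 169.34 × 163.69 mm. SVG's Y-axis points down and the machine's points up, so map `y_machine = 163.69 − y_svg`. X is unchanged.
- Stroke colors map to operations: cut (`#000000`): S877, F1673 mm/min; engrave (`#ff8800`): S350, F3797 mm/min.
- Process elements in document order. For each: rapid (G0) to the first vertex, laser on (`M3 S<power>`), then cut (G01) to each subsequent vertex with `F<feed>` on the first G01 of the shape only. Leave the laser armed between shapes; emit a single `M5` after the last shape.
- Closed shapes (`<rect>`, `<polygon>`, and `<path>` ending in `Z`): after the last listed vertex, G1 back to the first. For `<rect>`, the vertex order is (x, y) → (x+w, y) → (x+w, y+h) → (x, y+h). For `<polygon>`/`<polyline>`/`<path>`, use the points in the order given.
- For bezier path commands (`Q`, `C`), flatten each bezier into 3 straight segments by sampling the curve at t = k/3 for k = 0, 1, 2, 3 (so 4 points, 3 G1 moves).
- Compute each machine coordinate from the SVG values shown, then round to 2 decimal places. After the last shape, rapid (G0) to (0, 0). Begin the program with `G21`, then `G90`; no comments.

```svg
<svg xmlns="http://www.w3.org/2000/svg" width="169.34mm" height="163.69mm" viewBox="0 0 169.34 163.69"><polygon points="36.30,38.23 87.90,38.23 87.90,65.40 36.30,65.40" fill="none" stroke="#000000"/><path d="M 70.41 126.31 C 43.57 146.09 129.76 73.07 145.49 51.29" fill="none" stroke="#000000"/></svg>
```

G21
G90
G0 X36.30 Y125.46
M3 S877
G01 X87.90 Y125.46 F1673
G01 X87.90 Y98.29
G01 X36.30 Y98.29
G01 X36.30 Y125.46
G0 X70.41 Y37.38
M3 S877
G01 X74.45 Y43.20 F1673
G01 X113.07 Y78.87
G01 X145.49 Y112.40
M5
G0 X0.00 Y0.00

Since the viewBox matches the mm dimensions, user units are millimetres directly. The only transform is the Y-flip y_m = 163.69 − y_svg.

Shape 1 is a rectangle drawn with `<polygon>`. Its stroke #000000 means cut at S877, F1673. After flipping Y the toolpath is (36.30,125.46) → (87.90,125.46) → (87.90,98.29) → (36.30,98.29) → (36.30,125.46), returning to the start.

Shape 2 is a cubic bezier drawn with `<path>`. Its stroke #000000 means cut at S877, F1673. After flipping Y the toolpath is (70.41,37.38) → (74.45,43.20) → (113.07,78.87) → (145.49,112.40).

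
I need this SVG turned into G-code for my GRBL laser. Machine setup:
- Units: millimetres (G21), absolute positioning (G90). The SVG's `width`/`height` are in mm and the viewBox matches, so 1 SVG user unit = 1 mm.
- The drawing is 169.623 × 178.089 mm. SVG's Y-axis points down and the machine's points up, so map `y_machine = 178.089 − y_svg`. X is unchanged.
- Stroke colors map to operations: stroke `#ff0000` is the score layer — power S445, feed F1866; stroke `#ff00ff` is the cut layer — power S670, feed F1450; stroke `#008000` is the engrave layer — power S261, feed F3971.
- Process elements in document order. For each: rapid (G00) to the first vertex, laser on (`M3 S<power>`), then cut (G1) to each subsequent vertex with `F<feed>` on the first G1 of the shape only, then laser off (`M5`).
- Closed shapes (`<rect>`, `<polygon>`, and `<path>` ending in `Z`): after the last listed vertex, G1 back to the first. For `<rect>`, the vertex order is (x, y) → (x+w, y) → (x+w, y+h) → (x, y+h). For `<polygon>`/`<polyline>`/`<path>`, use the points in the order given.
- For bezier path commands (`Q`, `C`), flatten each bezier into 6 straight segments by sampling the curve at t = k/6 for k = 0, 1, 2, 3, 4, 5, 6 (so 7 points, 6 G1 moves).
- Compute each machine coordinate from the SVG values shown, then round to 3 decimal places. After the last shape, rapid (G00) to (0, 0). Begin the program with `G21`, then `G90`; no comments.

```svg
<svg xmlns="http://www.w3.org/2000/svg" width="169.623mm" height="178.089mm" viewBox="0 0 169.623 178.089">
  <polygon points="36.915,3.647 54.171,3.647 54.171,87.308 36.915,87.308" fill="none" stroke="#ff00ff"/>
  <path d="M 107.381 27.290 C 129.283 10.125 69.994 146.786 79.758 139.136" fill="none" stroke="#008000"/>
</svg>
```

G21
G90
G00 X36.915 Y174.442
M3 S670
G1 X54.171 Y174.442 F1450
G1 X54.171 Y90.781
G1 X36.915 Y90.781
G1 X36.915 Y174.442
M5
G00 X107.381 Y150.799
M3 S261
G1 X112.262 Y147.943 F3971
G1 X107.784 Y127.731
G1 X98.121 Y98.444
G1 X87.447 Y68.365
G1 X79.935 Y45.774
G1 X79.758 Y38.953
M5
G00 X0.000 Y0.000

Since the viewBox matches the mm dimensions, user units are millimetres directly. The only transform is the Y-flip y_m = 178.089 − y_svg.

Shape 1 is a rectangle drawn with `<polygon>`. Its stroke #ff00ff means cut at S670, F1450. After flipping Y the toolpath is (36.915,174.442) → (54.171,174.442) → (54.171,90.781) → (36.915,90.781) → (36.915,174.442), returning to the start.

Shape 2 is a cubic bezier drawn with `<path>`. Its stroke #008000 means engrave at S261, F3971. After flipping Y the toolpath is (107.381,150.799) → (112.262,147.943) → (107.784,127.731) → (98.121,98.444) → (87.447,68.365) → (79.935,45.774) → (79.758,38.953).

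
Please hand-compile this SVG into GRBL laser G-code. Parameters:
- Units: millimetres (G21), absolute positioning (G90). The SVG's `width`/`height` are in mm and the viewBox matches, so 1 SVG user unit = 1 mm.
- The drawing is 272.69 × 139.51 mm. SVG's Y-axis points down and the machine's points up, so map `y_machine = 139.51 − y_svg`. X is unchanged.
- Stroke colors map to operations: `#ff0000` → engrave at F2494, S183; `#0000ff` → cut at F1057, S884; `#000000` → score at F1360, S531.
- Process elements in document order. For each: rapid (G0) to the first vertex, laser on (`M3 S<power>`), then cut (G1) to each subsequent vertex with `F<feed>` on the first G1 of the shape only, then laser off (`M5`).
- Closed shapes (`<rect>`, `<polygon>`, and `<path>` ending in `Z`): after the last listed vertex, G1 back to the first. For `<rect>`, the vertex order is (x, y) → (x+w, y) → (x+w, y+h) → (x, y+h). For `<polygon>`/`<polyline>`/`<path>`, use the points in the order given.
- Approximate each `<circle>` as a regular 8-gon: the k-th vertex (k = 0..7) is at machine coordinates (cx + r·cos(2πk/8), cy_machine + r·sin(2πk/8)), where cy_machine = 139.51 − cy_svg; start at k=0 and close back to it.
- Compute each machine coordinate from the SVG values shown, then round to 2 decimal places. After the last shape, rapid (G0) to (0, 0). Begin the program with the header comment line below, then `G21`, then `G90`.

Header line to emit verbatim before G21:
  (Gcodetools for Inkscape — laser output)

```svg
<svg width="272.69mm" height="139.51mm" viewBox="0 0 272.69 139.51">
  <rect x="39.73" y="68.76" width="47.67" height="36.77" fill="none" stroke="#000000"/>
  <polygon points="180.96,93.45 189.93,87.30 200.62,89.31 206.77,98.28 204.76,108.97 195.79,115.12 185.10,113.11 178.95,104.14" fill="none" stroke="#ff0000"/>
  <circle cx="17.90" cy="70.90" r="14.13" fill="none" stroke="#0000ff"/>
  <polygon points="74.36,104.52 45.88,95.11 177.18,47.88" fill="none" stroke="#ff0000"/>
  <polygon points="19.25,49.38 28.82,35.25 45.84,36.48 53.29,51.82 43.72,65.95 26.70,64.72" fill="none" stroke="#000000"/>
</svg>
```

1 u = 1 mm; y_m = 139.51 − y.

[1] `<rect>` rectangle, #000000→score S531 F1360: (39.73,70.75) → (87.40,70.75) → (87.40,33.98) → (39.73,33.98) → (39.73,70.75) (closed)

[2] `<polygon>` regular polygon, #ff0000→engrave S183 F2494: (180.96,46.06) → (189.93,52.21) → (200.62,50.20) → (206.77,41.23) → (204.76,30.54) → (195.79,24.39) → (185.10,26.40) → (178.95,35.37) → (180.96,46.06) (closed)

[3] `<circle>` circle, #0000ff→cut S884 F1057: (32.03,68.61) → (27.89,78.60) → (17.90,82.74) → (7.91,78.60) → (3.77,68.61) → (7.91,58.62) → (17.90,54.48) → (27.89,58.62) → (32.03,68.61) (closed)

[4] `<polygon>` closed polygon, #ff0000→engrave S183 F2494: (74.36,34.99) → (45.88,44.40) → (177.18,91.63) → (74.36,34.99) (closed)

[5] `<polygon>` regular polygon, #000000→score S531 F1360: (19.25,90.13) → (28.82,104.26) → (45.84,103.03) → (53.29,87.69) → (43.72,73.56) → (26.70,74.79) → (19.25,90.13) (closed)

(Gcodetools for Inkscape — laser output)
G21
G90
G0 X39.73 Y70.75
M3 S531
G1 X87.40 Y70.75 F1360
G1 X87.40 Y33.98
G1 X39.73 Y33.98
G1 X39.73 Y70.75
M5
G0 X180.96 Y46.06
M3 S183
G1 X189.93 Y52.21 F2494
G1 X200.62 Y50.20
G1 X206.77 Y41.23
G1 X204.76 Y30.54
G1 X195.79 Y24.39
G1 X185.10 Y26.40
G1 X178.95 Y35.37
G1 X180.96 Y46.06
M5
G0 X32.03 Y68.61
M3 S884
G1 X27.89 Y78.60 F1057
G1 X17.90 Y82.74
G1 X7.91 Y78.60
G1 X3.77 Y68.61
G1 X7.91 Y58.62
G1 X17.90 Y54.48
G1 X27.89 Y58.62
G1 X32.03 Y68.61
M5
G0 X74.36 Y34.99
M3 S183
G1 X45.88 Y44.40 F2494
G1 X177.18 Y91.63
G1 X74.36 Y34.99
M5
G0 X19.25 Y90.13
M3 S531
G1 X28.82 Y104.26 F1360
G1 X45.84 Y103.03
G1 X53.29 Y87.69
G1 X43.72 Y73.56
G1 X26.70 Y74.79
G1 X19.25 Y90.13
M5
G0 X0.00 Y0.00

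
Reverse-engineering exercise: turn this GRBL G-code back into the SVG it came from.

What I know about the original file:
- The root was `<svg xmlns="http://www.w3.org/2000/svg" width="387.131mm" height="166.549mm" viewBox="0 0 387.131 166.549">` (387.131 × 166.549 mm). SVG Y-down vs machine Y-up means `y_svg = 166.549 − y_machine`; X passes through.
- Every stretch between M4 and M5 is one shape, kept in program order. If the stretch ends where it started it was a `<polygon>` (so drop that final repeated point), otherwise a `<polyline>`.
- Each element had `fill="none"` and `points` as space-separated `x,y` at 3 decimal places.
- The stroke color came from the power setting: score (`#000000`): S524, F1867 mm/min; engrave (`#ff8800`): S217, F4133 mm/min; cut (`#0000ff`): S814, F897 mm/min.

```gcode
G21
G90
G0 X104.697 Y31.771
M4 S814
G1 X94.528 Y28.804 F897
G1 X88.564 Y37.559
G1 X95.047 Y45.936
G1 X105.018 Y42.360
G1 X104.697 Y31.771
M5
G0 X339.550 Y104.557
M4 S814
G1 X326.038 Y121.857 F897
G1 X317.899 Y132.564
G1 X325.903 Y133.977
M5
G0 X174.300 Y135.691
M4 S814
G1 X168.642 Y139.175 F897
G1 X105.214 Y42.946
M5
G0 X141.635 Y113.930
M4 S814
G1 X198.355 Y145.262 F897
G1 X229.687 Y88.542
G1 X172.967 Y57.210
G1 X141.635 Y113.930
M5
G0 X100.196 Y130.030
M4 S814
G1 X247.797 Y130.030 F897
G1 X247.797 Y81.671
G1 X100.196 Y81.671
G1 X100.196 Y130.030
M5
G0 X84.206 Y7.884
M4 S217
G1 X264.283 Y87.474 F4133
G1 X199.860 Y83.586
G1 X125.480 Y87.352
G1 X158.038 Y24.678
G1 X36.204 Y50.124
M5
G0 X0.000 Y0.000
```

<svg xmlns="http://www.w3.org/2000/svg" width="387.131mm" height="166.549mm" viewBox="0 0 387.131 166.549">
  <polygon points="104.697,134.778 94.528,137.745 88.564,128.990 95.047,120.613 105.018,124.189" fill="none" stroke="#0000ff"/>
  <polyline points="339.550,61.992 326.038,44.692 317.899,33.985 325.903,32.572" fill="none" stroke="#0000ff"/>
  <polyline points="174.300,30.858 168.642,27.374 105.214,123.603" fill="none" stroke="#0000ff"/>
  <polygon points="141.635,52.619 198.355,21.287 229.687,78.007 172.967,109.339" fill="none" stroke="#0000ff"/>
  <polygon points="100.196,36.519 247.797,36.519 247.797,84.878 100.196,84.878" fill="none" stroke="#0000ff"/>
  <polyline points="84.206,158.665 264.283,79.075 199.860,82.963 125.480,79.197 158.038,141.871 36.204,116.425" fill="none" stroke="#ff8800"/>
</svg>

Machine Y-up, SVG Y-down with viewBox height 166.549, so y_svg = 166.549 − y_machine; X carries over.

Run 1: power S814 maps to stroke `#0000ff` (cut). The run returns to its start, so emit a `<polygon>` with points (Y-flipped): 104.697,134.778 94.528,137.745 88.564,128.990 95.047,120.613 105.018,124.189.

Run 2: the run's S814 means `#0000ff` (cut). The run is open, so emit a `<polyline>` with points (Y-flipped): 339.550,61.992 326.038,44.692 317.899,33.985 325.903,32.572.

Run 3: S814 ⇒ cut layer `#0000ff`. The run is open, so emit a `<polyline>` with points (Y-flipped): 174.300,30.858 168.642,27.374 105.214,123.603.

Run 4: S814 ⇒ cut layer `#0000ff`. The run returns to its start, so emit a `<polygon>` with points (Y-flipped): 141.635,52.619 198.355,21.287 229.687,78.007 172.967,109.339.

Run 5: S814 ⇒ cut layer `#0000ff`. The run returns to its start, so emit a `<polygon>` with points (Y-flipped): 100.196,36.519 247.797,36.519 247.797,84.878 100.196,84.878.

Run 6: the run's S217 means `#ff8800` (engrave). The run is open, so emit a `<polyline>` with points (Y-flipped): 84.206,158.665 264.283,79.075 199.860,82.963 125.480,79.197 158.038,141.871 36.204,116.425.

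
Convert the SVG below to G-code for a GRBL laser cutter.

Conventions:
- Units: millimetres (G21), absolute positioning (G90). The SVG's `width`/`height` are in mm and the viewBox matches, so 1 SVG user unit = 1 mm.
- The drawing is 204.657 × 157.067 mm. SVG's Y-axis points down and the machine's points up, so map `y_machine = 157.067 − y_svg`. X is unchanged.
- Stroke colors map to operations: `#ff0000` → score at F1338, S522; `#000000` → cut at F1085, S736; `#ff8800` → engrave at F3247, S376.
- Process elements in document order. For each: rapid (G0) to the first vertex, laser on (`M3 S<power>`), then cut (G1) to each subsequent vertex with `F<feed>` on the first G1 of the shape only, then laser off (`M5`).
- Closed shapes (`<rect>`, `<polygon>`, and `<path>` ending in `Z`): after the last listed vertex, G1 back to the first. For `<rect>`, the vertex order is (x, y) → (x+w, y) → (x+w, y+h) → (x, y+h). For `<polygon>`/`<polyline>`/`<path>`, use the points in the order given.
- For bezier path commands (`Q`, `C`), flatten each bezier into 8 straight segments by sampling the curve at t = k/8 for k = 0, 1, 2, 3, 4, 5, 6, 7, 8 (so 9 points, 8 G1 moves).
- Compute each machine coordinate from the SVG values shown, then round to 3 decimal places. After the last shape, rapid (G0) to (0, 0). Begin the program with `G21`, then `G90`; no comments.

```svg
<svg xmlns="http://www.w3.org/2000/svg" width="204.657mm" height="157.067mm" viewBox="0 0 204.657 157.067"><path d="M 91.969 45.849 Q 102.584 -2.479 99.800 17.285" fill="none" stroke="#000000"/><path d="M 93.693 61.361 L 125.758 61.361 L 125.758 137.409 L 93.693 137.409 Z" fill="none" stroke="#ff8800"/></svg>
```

G21
G90
G0 X91.969 Y111.218
M3 S736
G1 X94.413 Y122.236 F1085
G1 X96.439 Y131.126
G1 X98.046 Y137.889
G1 X99.234 Y142.523
G1 X100.004 Y145.030
G1 X100.355 Y145.408
G1 X100.287 Y143.659
G1 X99.800 Y139.782
M5
G0 X93.693 Y95.706
M3 S376
G1 X125.758 Y95.706 F3247
G1 X125.758 Y19.658
G1 X93.693 Y19.658
G1 X93.693 Y95.706
M5
G0 X0.000 Y0.000

1 u = 1 mm; y_m = 157.067 − y.

[1] `<path>` quadratic bezier, #000000→cut S736 F1085: (91.969,111.218) → (94.413,122.236) → (96.439,131.126) → (98.046,137.889) → (99.234,142.523) → (100.004,145.030) → (100.355,145.408) → (100.287,143.659) → (99.800,139.782)

[2] `<path>` rectangle, #ff8800→engrave S376 F3247: (93.693,95.706) → (125.758,95.706) → (125.758,19.658) → (93.693,19.658) → (93.693,95.706) (closed)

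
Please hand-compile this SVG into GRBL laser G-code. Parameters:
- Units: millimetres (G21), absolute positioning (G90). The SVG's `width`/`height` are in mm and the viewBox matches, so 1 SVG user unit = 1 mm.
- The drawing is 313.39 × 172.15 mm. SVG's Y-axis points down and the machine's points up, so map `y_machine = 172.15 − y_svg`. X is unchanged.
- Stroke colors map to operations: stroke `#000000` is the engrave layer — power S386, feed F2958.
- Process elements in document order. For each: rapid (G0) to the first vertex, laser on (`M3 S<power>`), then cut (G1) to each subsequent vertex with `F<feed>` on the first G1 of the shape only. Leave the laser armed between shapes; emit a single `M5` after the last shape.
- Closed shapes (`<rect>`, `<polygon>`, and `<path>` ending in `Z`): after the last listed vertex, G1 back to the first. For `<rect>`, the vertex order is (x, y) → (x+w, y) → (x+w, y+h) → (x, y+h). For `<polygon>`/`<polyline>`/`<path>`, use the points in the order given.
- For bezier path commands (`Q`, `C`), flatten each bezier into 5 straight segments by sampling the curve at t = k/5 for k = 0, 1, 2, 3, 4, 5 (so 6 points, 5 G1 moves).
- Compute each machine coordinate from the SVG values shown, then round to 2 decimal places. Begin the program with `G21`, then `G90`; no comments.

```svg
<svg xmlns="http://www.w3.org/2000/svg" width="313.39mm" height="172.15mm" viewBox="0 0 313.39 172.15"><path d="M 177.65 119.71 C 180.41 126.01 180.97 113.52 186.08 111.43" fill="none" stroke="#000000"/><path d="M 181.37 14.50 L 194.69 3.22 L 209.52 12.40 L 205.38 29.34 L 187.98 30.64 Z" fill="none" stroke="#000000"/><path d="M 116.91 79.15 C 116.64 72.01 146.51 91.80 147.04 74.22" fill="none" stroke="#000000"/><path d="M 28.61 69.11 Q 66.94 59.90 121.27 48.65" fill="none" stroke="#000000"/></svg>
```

1 u = 1 mm; y_m = 172.15 − y.

[1] `<path>` cubic bezier, #000000→engrave S386 F2958: (177.65,52.44) → (179.10,50.68) → (180.34,52.03) → (181.70,55.09) → (183.51,58.45) → (186.08,60.72)

[2] `<path>` regular polygon, #000000→engrave S386 F2958: (181.37,157.65) → (194.69,168.93) → (209.52,159.75) → (205.38,142.81) → (187.98,141.51) → (181.37,157.65) (closed)

[3] `<path>` cubic bezier, #000000→engrave S386 F2958: (116.91,93.00) → (119.89,94.57) → (127.25,92.76) → (136.13,90.66) → (143.68,91.35) → (147.04,97.93)

[4] `<path>` quadratic bezier, #000000→engrave S386 F2958: (28.61,103.04) → (44.58,106.81) → (61.83,110.73) → (80.37,114.83) → (100.18,119.08) → (121.27,123.50)

G21
G90
G0 X177.65 Y52.44
M3 S386
G1 X179.10 Y50.68 F2958
G1 X180.34 Y52.03
G1 X181.70 Y55.09
G1 X183.51 Y58.45
G1 X186.08 Y60.72
G0 X181.37 Y157.65
M3 S386
G1 X194.69 Y168.93 F2958
G1 X209.52 Y159.75
G1 X205.38 Y142.81
G1 X187.98 Y141.51
G1 X181.37 Y157.65
G0 X116.91 Y93.00
M3 S386
G1 X119.89 Y94.57 F2958
G1 X127.25 Y92.76
G1 X136.13 Y90.66
G1 X143.68 Y91.35
G1 X147.04 Y97.93
G0 X28.61 Y103.04
M3 S386
G1 X44.58 Y106.81 F2958
G1 X61.83 Y110.73
G1 X80.37 Y114.83
G1 X100.18 Y119.08
G1 X121.27 Y123.50
M5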